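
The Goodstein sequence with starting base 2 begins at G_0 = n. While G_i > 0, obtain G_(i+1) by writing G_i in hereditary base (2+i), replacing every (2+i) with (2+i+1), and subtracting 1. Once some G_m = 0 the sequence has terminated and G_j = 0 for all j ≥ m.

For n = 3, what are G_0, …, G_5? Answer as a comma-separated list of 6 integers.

[0] 3 ≡ 2 + 1 (base 2). Lift 3: 4. −1: 3.
[1] 3 ≡ 3 (base 3). Lift 4: 4. −1: 3.
[2] 3 ≡ 3 (base 4). Lift 5: 3. −1: 2.
[3] 2 ≡ 2 (base 5). Lift 6: 2. −1: 1.
[4] 1 ≡ 1 (base 6). Lift 7: 1. −1: 0.

3, 3, 3, 2, 1, 0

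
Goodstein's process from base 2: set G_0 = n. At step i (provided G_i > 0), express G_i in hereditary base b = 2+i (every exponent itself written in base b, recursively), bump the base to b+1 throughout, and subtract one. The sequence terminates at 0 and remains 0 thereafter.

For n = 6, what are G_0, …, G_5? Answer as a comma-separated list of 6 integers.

base 2: 6 = 2^2 + 2; at 3: 3^3 + 3 = 30; next = 29
base 3: 29 = 3^3 + 2; at 4: 4^4 + 2 = 258; next = 257
base 4: 257 = 4^4 + 1; at 5: 5^5 + 1 = 3126; next = 3125
base 5: 3125 = 5^5; at 6: 6^6 = 46656; next = 46655
base 6: 46655 = 5·6^5 + 5·6^4 + 5·6^3 + 5·6^2 + 5·6 + 5; at 7: 5·7^5 + 5·7^4 + 5·7^3 + 5·7^2 + 5·7 + 5 = 98040; next = 98039

6, 29, 257, 3125, 46655, 98039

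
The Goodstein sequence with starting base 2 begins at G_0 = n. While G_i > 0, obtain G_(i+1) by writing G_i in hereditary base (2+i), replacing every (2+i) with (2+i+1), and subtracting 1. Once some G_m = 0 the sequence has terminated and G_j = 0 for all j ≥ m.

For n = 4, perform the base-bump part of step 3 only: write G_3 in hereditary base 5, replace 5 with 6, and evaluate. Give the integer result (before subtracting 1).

84

step 0: 4 = 2^2; sub 3 for 2: 3^3; = 27; G_1 = 27−1 = 26
step 1: 26 = 2·3^2 + 2·3 + 2; sub 4 for 3: 2·4^2 + 2·4 + 2; = 42; G_2 = 42−1 = 41
step 2: 41 = 2·4^2 + 2·4 + 1; sub 5 for 4: 2·5^2 + 2·5 + 1; = 61; G_3 = 61−1 = 60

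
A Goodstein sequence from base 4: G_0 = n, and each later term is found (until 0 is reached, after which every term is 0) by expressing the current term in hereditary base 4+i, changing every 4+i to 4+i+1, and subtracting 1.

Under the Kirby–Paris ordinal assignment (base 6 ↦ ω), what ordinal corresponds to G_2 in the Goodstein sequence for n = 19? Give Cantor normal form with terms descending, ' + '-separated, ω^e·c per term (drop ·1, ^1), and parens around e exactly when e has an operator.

step 0: 19 = 4^2 + 3; sub 5 for 4: 5^2 + 3; = 28; G_1 = 28−1 = 27
step 1: 27 = 5^2 + 2; sub 6 for 5: 6^2 + 2; = 38; G_2 = 38−1 = 37
step 2: 37 = 6^2 + 1; sub 7 for 6: 7^2 + 1; = 50; G_3 = 50−1 = 49

ω^2 + 1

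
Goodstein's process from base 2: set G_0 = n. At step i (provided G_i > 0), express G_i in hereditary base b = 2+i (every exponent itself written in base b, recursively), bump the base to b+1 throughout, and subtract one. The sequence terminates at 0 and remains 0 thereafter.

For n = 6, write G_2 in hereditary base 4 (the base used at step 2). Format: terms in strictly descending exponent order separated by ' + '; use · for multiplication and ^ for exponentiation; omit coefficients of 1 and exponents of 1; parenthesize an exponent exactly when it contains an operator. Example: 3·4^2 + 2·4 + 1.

4^4 + 1

step 0: 6 = 2^2 + 2; sub 3 for 2: 3^3 + 3; = 30; G_1 = 30−1 = 29
step 1: 29 = 3^3 + 2; sub 4 for 3: 4^4 + 2; = 258; G_2 = 258−1 = 257
step 2: 257 = 4^4 + 1; sub 5 for 4: 5^5 + 1; = 3126; G_3 = 3126−1 = 3125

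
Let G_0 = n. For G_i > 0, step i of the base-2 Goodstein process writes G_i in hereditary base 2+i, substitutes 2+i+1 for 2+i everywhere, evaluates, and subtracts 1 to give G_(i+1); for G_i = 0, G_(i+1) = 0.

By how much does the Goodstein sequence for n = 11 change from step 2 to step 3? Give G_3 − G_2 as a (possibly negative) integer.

[0] 11 ≡ 2^(2 + 1) + 2 + 1 (base 2). Lift 3: 85. −1: 84.
[1] 84 ≡ 3^(3 + 1) + 3 (base 3). Lift 4: 1028. −1: 1027.
[2] 1027 ≡ 4^(4 + 1) + 3 (base 4). Lift 5: 15628. −1: 15627.

14600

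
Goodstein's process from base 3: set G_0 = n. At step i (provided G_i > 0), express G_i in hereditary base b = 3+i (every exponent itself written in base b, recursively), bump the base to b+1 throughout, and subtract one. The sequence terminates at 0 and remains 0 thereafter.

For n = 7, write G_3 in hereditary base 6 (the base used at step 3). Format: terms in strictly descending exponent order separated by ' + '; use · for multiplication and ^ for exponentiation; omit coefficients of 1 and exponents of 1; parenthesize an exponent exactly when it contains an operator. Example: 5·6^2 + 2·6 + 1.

(0) 7|_3 = 2·3 + 1 ↦ 2·4 + 1|_4 = 9 ⇒ 8
(1) 8|_4 = 2·4 ↦ 2·5|_5 = 10 ⇒ 9
(2) 9|_5 = 5 + 4 ↦ 6 + 4|_6 = 10 ⇒ 9
(3) 9|_6 = 6 + 3 ↦ 7 + 3|_7 = 10 ⇒ 9

6 + 3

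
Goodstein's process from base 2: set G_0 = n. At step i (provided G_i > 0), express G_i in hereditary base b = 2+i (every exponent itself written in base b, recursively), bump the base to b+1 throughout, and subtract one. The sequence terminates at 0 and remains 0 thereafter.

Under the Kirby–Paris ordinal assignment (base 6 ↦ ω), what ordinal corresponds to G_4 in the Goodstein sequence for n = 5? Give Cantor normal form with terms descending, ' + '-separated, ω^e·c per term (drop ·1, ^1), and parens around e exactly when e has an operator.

ω^3·3 + ω^2·3 + ω·3 + 1

[0] 5 ≡ 2^2 + 1 (base 2). Lift 3: 28. −1: 27.
[1] 27 ≡ 3^3 (base 3). Lift 4: 256. −1: 255.
[2] 255 ≡ 3·4^3 + 3·4^2 + 3·4 + 3 (base 4). Lift 5: 468. −1: 467.
[3] 467 ≡ 3·5^3 + 3·5^2 + 3·5 + 2 (base 5). Lift 6: 776. −1: 775.
[4] 775 ≡ 3·6^3 + 3·6^2 + 3·6 + 1 (base 6). Lift 7: 1198. −1: 1197.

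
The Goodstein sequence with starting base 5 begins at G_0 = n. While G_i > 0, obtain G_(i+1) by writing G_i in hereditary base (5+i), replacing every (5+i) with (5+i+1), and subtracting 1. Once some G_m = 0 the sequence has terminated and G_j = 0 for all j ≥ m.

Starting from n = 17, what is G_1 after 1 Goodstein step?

19

step 0: 17 = 3·5 + 2; sub 6 for 5: 3·6 + 2; = 20; G_1 = 20−1 = 19
step 1: 19 = 3·6 + 1; sub 7 for 6: 3·7 + 1; = 22; G_2 = 22−1 = 21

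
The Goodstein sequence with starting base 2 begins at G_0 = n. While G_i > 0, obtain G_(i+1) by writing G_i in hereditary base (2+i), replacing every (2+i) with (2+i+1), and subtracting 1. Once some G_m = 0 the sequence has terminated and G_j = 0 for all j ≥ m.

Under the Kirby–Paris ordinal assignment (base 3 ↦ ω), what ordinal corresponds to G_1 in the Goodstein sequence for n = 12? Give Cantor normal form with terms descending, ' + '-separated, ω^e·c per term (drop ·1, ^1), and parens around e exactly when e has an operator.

i=0: 12 = 2^(2 + 1) + 2^2 (b=2); 2→3: 3^(3 + 1) + 3^3 = 108; 108−1 = 107
i=1: 107 = 3^(3 + 1) + 2·3^2 + 2·3 + 2 (b=3); 3→4: 4^(4 + 1) + 2·4^2 + 2·4 + 2 = 1066; 1066−1 = 1065

ω^(ω + 1) + ω^2·2 + ω·2 + 2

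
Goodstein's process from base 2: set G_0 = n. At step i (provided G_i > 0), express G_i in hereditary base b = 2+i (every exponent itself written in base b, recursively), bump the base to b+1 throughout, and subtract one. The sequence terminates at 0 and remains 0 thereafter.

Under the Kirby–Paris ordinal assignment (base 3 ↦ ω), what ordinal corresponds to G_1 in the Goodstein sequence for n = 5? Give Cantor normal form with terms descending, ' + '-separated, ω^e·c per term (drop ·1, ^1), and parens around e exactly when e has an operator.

ω^ω

5 —HB2→ 2^2 + 1 —bump→ 3^3 + 1 = 28 —(−1)→ 27
27 —HB3→ 3^3 —bump→ 4^4 = 256 —(−1)→ 255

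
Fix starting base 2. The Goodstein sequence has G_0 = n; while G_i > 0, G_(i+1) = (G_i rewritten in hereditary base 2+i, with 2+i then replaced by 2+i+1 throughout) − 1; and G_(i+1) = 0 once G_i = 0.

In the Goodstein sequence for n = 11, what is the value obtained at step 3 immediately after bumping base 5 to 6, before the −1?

(0) 11|_2 = 2^(2 + 1) + 2 + 1 ↦ 3^(3 + 1) + 3 + 1|_3 = 85 ⇒ 84
(1) 84|_3 = 3^(3 + 1) + 3 ↦ 4^(4 + 1) + 4|_4 = 1028 ⇒ 1027
(2) 1027|_4 = 4^(4 + 1) + 3 ↦ 5^(5 + 1) + 3|_5 = 15628 ⇒ 15627

279938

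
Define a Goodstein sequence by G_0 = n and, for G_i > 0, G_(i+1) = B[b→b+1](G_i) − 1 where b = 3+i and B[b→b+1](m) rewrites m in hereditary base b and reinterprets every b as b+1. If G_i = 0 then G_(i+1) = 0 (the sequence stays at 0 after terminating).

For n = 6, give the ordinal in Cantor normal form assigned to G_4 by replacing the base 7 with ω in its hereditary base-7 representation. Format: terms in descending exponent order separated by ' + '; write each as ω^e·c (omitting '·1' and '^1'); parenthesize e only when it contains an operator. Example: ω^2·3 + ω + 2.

ω

base 3: 6 = 2·3; at 4: 2·4 = 8; next = 7
base 4: 7 = 4 + 3; at 5: 5 + 3 = 8; next = 7
base 5: 7 = 5 + 2; at 6: 6 + 2 = 8; next = 7
base 6: 7 = 6 + 1; at 7: 7 + 1 = 8; next = 7
base 7: 7 = 7; at 8: 8 = 8; next = 7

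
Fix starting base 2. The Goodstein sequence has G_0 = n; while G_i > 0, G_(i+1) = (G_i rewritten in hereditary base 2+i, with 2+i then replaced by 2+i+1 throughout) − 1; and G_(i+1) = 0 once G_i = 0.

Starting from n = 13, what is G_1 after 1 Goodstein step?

108

i=0: 13 = 2^(2 + 1) + 2^2 + 1 (b=2); 2→3: 3^(3 + 1) + 3^3 + 1 = 109; 109−1 = 108
i=1: 108 = 3^(3 + 1) + 3^3 (b=3); 3→4: 4^(4 + 1) + 4^4 = 1280; 1280−1 = 1279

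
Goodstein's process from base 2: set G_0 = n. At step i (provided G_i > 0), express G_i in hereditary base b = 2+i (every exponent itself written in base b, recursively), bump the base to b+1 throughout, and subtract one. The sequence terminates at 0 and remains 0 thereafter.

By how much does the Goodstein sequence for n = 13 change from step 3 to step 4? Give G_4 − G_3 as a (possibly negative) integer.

step 0: 13 = 2^(2 + 1) + 2^2 + 1; sub 3 for 2: 3^(3 + 1) + 3^3 + 1; = 109; G_1 = 109−1 = 108
step 1: 108 = 3^(3 + 1) + 3^3; sub 4 for 3: 4^(4 + 1) + 4^4; = 1280; G_2 = 1280−1 = 1279
step 2: 1279 = 4^(4 + 1) + 3·4^3 + 3·4^2 + 3·4 + 3; sub 5 for 4: 5^(5 + 1) + 3·5^3 + 3·5^2 + 3·5 + 3; = 16093; G_3 = 16093−1 = 16092
step 3: 16092 = 5^(5 + 1) + 3·5^3 + 3·5^2 + 3·5 + 2; sub 6 for 5: 6^(6 + 1) + 3·6^3 + 3·6^2 + 3·6 + 2; = 280712; G_4 = 280712−1 = 280711

264619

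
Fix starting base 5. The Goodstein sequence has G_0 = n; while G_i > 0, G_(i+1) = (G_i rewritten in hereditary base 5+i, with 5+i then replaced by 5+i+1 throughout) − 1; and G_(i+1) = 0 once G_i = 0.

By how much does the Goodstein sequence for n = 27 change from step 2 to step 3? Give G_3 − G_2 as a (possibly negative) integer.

14

step 0: 27 = 5^2 + 2; sub 6 for 5: 6^2 + 2; = 38; G_1 = 38−1 = 37
step 1: 37 = 6^2 + 1; sub 7 for 6: 7^2 + 1; = 50; G_2 = 50−1 = 49
step 2: 49 = 7^2; sub 8 for 7: 8^2; = 64; G_3 = 64−1 = 63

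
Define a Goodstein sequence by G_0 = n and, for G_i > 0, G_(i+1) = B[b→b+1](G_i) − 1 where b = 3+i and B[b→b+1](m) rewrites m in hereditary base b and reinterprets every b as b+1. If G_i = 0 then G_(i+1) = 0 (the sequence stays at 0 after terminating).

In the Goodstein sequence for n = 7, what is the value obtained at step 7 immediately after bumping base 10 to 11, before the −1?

9

G_0 = 7. HB_3(7) = 2·3 + 1. Bump = 9. G_1 = 8.
G_1 = 8. HB_4(8) = 2·4. Bump = 10. G_2 = 9.
G_2 = 9. HB_5(9) = 5 + 4. Bump = 10. G_3 = 9.
G_3 = 9. HB_6(9) = 6 + 3. Bump = 10. G_4 = 9.
G_4 = 9. HB_7(9) = 7 + 2. Bump = 10. G_5 = 9.
G_5 = 9. HB_8(9) = 8 + 1. Bump = 10. G_6 = 9.
G_6 = 9. HB_9(9) = 9. Bump = 10. G_7 = 9.
G_7 = 9. HB_10(9) = 9. Bump = 9. G_8 = 8.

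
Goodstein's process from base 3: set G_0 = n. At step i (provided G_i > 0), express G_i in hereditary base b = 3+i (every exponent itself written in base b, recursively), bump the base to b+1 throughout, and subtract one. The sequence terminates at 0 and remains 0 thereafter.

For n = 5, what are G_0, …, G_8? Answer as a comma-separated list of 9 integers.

(0) 5|_3 = 3 + 2 ↦ 4 + 2|_4 = 6 ⇒ 5
(1) 5|_4 = 4 + 1 ↦ 5 + 1|_5 = 6 ⇒ 5
(2) 5|_5 = 5 ↦ 6|_6 = 6 ⇒ 5
(3) 5|_6 = 5 ↦ 5|_7 = 5 ⇒ 4
(4) 4|_7 = 4 ↦ 4|_8 = 4 ⇒ 3
(5) 3|_8 = 3 ↦ 3|_9 = 3 ⇒ 2
(6) 2|_9 = 2 ↦ 2|_10 = 2 ⇒ 1
(7) 1|_10 = 1 ↦ 1|_11 = 1 ⇒ 0

5, 5, 5, 5, 4, 3, 2, 1, 0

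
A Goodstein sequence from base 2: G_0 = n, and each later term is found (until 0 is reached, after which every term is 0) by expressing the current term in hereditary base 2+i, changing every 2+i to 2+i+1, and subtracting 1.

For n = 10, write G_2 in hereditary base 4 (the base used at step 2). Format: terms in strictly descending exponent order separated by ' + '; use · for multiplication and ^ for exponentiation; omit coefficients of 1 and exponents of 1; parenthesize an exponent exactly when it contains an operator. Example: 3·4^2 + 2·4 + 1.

4^(4 + 1) + 1

i=0: 10 = 2^(2 + 1) + 2 (b=2); 2→3: 3^(3 + 1) + 3 = 84; 84−1 = 83
i=1: 83 = 3^(3 + 1) + 2 (b=3); 3→4: 4^(4 + 1) + 2 = 1026; 1026−1 = 1025
i=2: 1025 = 4^(4 + 1) + 1 (b=4); 4→5: 5^(5 + 1) + 1 = 15626; 15626−1 = 15625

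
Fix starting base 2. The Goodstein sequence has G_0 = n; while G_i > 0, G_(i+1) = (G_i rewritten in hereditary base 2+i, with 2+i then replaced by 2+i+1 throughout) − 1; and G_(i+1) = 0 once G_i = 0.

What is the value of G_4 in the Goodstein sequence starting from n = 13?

i=0: 13 = 2^(2 + 1) + 2^2 + 1 (b=2); 2→3: 3^(3 + 1) + 3^3 + 1 = 109; 109−1 = 108
i=1: 108 = 3^(3 + 1) + 3^3 (b=3); 3→4: 4^(4 + 1) + 4^4 = 1280; 1280−1 = 1279
i=2: 1279 = 4^(4 + 1) + 3·4^3 + 3·4^2 + 3·4 + 3 (b=4); 4→5: 5^(5 + 1) + 3·5^3 + 3·5^2 + 3·5 + 3 = 16093; 16093−1 = 16092
i=3: 16092 = 5^(5 + 1) + 3·5^3 + 3·5^2 + 3·5 + 2 (b=5); 5→6: 6^(6 + 1) + 3·6^3 + 3·6^2 + 3·6 + 2 = 280712; 280712−1 = 280711
i=4: 280711 = 6^(6 + 1) + 3·6^3 + 3·6^2 + 3·6 + 1 (b=6); 6→7: 7^(7 + 1) + 3·7^3 + 3·7^2 + 3·7 + 1 = 5765999; 5765999−1 = 5765998

280711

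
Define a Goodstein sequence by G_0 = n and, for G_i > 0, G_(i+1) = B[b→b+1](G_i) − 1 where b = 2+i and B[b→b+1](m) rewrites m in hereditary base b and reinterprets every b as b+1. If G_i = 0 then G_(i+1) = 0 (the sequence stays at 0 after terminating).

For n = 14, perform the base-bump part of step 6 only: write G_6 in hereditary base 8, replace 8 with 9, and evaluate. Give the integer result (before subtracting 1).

3487116549

14 —HB2→ 2^(2 + 1) + 2^2 + 2 —bump→ 3^(3 + 1) + 3^3 + 3 = 111 —(−1)→ 110
110 —HB3→ 3^(3 + 1) + 3^3 + 2 —bump→ 4^(4 + 1) + 4^4 + 2 = 1282 —(−1)→ 1281
1281 —HB4→ 4^(4 + 1) + 4^4 + 1 —bump→ 5^(5 + 1) + 5^5 + 1 = 18751 —(−1)→ 18750
18750 —HB5→ 5^(5 + 1) + 5^5 —bump→ 6^(6 + 1) + 6^6 = 326592 —(−1)→ 326591
326591 —HB6→ 6^(6 + 1) + 5·6^5 + 5·6^4 + 5·6^3 + 5·6^2 + 5·6 + 5 —bump→ 7^(7 + 1) + 5·7^5 + 5·7^4 + 5·7^3 + 5·7^2 + 5·7 + 5 = 5862841 —(−1)→ 5862840
5862840 —HB7→ 7^(7 + 1) + 5·7^5 + 5·7^4 + 5·7^3 + 5·7^2 + 5·7 + 4 —bump→ 8^(8 + 1) + 5·8^5 + 5·8^4 + 5·8^3 + 5·8^2 + 5·8 + 4 = 134404972 —(−1)→ 134404971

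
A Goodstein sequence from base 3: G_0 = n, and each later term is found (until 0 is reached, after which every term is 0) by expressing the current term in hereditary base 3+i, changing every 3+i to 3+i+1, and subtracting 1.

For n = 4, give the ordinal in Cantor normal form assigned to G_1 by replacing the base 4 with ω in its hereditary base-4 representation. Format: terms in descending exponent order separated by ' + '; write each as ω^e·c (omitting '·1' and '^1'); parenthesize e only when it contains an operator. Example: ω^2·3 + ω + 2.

ω

G_0=4  [base 3] 3 + 1  →[3↦4]→  4 + 1 = 5  −1 ⇒ G_1=4
G_1=4  [base 4] 4  →[4↦5]→  5 = 5  −1 ⇒ G_2=4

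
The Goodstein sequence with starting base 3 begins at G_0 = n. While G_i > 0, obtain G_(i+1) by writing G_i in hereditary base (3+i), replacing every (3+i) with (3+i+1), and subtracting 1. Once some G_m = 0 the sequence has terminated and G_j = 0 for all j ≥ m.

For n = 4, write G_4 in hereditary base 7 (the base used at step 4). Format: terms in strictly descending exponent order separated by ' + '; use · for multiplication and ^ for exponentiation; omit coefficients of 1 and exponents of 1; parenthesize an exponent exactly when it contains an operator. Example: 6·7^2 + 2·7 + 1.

base 3: 4 = 3 + 1; at 4: 4 + 1 = 5; next = 4
base 4: 4 = 4; at 5: 5 = 5; next = 4
base 5: 4 = 4; at 6: 4 = 4; next = 3
base 6: 3 = 3; at 7: 3 = 3; next = 2
base 7: 2 = 2; at 8: 2 = 2; next = 1

2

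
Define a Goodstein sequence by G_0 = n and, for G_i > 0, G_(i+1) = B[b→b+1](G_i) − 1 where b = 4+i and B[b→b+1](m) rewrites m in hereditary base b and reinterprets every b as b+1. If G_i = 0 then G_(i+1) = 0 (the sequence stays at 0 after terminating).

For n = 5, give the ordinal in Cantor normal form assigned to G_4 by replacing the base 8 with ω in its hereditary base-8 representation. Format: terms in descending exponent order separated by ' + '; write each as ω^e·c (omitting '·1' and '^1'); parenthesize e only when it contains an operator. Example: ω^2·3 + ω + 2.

base 4: 5 = 4 + 1; at 5: 5 + 1 = 6; next = 5
base 5: 5 = 5; at 6: 6 = 6; next = 5
base 6: 5 = 5; at 7: 5 = 5; next = 4
base 7: 4 = 4; at 8: 4 = 4; next = 3
base 8: 3 = 3; at 9: 3 = 3; next = 2

3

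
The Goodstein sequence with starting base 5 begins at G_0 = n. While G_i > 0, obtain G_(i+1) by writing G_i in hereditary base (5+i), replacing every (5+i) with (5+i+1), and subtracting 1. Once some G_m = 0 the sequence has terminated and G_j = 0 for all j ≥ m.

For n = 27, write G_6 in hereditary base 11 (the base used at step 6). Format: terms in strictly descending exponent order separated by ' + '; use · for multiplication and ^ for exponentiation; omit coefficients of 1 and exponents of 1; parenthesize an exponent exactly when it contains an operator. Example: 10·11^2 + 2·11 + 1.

7·11 + 4

G_0=27  [base 5] 5^2 + 2  →[5↦6]→  6^2 + 2 = 38  −1 ⇒ G_1=37
G_1=37  [base 6] 6^2 + 1  →[6↦7]→  7^2 + 1 = 50  −1 ⇒ G_2=49
G_2=49  [base 7] 7^2  →[7↦8]→  8^2 = 64  −1 ⇒ G_3=63
G_3=63  [base 8] 7·8 + 7  →[8↦9]→  7·9 + 7 = 70  −1 ⇒ G_4=69
G_4=69  [base 9] 7·9 + 6  →[9↦10]→  7·10 + 6 = 76  −1 ⇒ G_5=75
G_5=75  [base 10] 7·10 + 5  →[10↦11]→  7·11 + 5 = 82  −1 ⇒ G_6=81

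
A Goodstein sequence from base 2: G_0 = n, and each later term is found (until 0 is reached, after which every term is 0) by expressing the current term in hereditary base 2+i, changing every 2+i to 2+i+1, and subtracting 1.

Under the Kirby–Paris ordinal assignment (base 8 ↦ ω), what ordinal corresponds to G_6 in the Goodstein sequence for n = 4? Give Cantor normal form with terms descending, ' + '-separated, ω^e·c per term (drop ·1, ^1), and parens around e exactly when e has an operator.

G_0=4  [base 2] 2^2  →[2↦3]→  3^3 = 27  −1 ⇒ G_1=26
G_1=26  [base 3] 2·3^2 + 2·3 + 2  →[3↦4]→  2·4^2 + 2·4 + 2 = 42  −1 ⇒ G_2=41
G_2=41  [base 4] 2·4^2 + 2·4 + 1  →[4↦5]→  2·5^2 + 2·5 + 1 = 61  −1 ⇒ G_3=60
G_3=60  [base 5] 2·5^2 + 2·5  →[5↦6]→  2·6^2 + 2·6 = 84  −1 ⇒ G_4=83
G_4=83  [base 6] 2·6^2 + 6 + 5  →[6↦7]→  2·7^2 + 7 + 5 = 110  −1 ⇒ G_5=109
G_5=109  [base 7] 2·7^2 + 7 + 4  →[7↦8]→  2·8^2 + 8 + 4 = 140  −1 ⇒ G_6=139
G_6=139  [base 8] 2·8^2 + 8 + 3  →[8↦9]→  2·9^2 + 9 + 3 = 174  −1 ⇒ G_7=173

ω^2·2 + ω + 3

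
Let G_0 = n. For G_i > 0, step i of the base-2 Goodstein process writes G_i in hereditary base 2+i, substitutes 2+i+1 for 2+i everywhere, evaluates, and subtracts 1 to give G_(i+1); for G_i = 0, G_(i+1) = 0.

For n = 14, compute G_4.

i=0: 14 = 2^(2 + 1) + 2^2 + 2 (b=2); 2→3: 3^(3 + 1) + 3^3 + 3 = 111; 111−1 = 110
i=1: 110 = 3^(3 + 1) + 3^3 + 2 (b=3); 3→4: 4^(4 + 1) + 4^4 + 2 = 1282; 1282−1 = 1281
i=2: 1281 = 4^(4 + 1) + 4^4 + 1 (b=4); 4→5: 5^(5 + 1) + 5^5 + 1 = 18751; 18751−1 = 18750
i=3: 18750 = 5^(5 + 1) + 5^5 (b=5); 5→6: 6^(6 + 1) + 6^6 = 326592; 326592−1 = 326591
i=4: 326591 = 6^(6 + 1) + 5·6^5 + 5·6^4 + 5·6^3 + 5·6^2 + 5·6 + 5 (b=6); 6→7: 7^(7 + 1) + 5·7^5 + 5·7^4 + 5·7^3 + 5·7^2 + 5·7 + 5 = 5862841; 5862841−1 = 5862840

326591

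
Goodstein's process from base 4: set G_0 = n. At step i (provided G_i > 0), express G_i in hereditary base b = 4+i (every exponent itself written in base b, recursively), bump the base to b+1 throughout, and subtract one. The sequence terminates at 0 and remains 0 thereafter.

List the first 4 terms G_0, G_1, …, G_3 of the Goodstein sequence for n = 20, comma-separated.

20, 29, 39, 51

base 4: 20 = 4^2 + 4; at 5: 5^2 + 5 = 30; next = 29
base 5: 29 = 5^2 + 4; at 6: 6^2 + 4 = 40; next = 39
base 6: 39 = 6^2 + 3; at 7: 7^2 + 3 = 52; next = 51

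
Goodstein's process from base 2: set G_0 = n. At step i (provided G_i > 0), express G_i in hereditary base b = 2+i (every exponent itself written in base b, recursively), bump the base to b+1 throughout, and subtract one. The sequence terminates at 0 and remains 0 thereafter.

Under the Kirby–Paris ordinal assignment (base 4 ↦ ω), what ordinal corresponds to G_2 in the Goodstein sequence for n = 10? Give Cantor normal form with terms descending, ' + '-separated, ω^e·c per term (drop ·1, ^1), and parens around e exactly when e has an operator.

(0) 10|_2 = 2^(2 + 1) + 2 ↦ 3^(3 + 1) + 3|_3 = 84 ⇒ 83
(1) 83|_3 = 3^(3 + 1) + 2 ↦ 4^(4 + 1) + 2|_4 = 1026 ⇒ 1025
(2) 1025|_4 = 4^(4 + 1) + 1 ↦ 5^(5 + 1) + 1|_5 = 15626 ⇒ 15625

ω^(ω + 1) + 1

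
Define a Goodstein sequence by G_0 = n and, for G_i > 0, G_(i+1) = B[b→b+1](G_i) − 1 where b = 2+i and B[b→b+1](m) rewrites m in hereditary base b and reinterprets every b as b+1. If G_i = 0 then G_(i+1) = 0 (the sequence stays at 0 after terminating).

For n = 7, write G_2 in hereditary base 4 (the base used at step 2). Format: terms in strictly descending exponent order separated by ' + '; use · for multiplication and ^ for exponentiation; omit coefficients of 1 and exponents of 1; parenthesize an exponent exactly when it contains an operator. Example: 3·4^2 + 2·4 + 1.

4^4 + 3

G_0 = 7. HB_2(7) = 2^2 + 2 + 1. Bump = 31. G_1 = 30.
G_1 = 30. HB_3(30) = 3^3 + 3. Bump = 260. G_2 = 259.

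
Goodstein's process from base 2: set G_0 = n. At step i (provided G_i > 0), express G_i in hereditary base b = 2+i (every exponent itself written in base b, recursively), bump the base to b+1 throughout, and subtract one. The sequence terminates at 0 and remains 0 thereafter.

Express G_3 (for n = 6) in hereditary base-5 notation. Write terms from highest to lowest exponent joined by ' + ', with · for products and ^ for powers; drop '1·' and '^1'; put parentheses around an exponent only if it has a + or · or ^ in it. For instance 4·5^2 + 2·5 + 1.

5^5

step 0: 6 = 2^2 + 2; sub 3 for 2: 3^3 + 3; = 30; G_1 = 30−1 = 29
step 1: 29 = 3^3 + 2; sub 4 for 3: 4^4 + 2; = 258; G_2 = 258−1 = 257
step 2: 257 = 4^4 + 1; sub 5 for 4: 5^5 + 1; = 3126; G_3 = 3126−1 = 3125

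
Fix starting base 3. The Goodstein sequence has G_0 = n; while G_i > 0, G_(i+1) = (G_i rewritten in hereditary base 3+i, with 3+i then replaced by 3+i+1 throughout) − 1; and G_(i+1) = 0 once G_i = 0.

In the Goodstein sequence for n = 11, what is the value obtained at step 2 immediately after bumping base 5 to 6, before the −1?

36

G_0 = 11. HB_3(11) = 3^2 + 2. Bump = 18. G_1 = 17.
G_1 = 17. HB_4(17) = 4^2 + 1. Bump = 26. G_2 = 25.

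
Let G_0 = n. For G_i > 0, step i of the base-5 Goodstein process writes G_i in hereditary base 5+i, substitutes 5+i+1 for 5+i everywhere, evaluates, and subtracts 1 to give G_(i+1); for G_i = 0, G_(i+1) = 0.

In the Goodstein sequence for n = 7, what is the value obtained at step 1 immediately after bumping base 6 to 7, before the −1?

8

step 0: 7 = 5 + 2; sub 6 for 5: 6 + 2; = 8; G_1 = 8−1 = 7
step 1: 7 = 6 + 1; sub 7 for 6: 7 + 1; = 8; G_2 = 8−1 = 7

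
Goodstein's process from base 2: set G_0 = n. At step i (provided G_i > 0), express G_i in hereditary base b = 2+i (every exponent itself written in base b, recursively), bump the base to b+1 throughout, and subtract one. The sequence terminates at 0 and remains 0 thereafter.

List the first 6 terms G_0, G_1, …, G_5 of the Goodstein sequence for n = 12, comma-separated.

12, 107, 1065, 15685, 280019, 5764910

i=0: 12 = 2^(2 + 1) + 2^2 (b=2); 2→3: 3^(3 + 1) + 3^3 = 108; 108−1 = 107
i=1: 107 = 3^(3 + 1) + 2·3^2 + 2·3 + 2 (b=3); 3→4: 4^(4 + 1) + 2·4^2 + 2·4 + 2 = 1066; 1066−1 = 1065
i=2: 1065 = 4^(4 + 1) + 2·4^2 + 2·4 + 1 (b=4); 4→5: 5^(5 + 1) + 2·5^2 + 2·5 + 1 = 15686; 15686−1 = 15685
i=3: 15685 = 5^(5 + 1) + 2·5^2 + 2·5 (b=5); 5→6: 6^(6 + 1) + 2·6^2 + 2·6 = 280020; 280020−1 = 280019
i=4: 280019 = 6^(6 + 1) + 2·6^2 + 6 + 5 (b=6); 6→7: 7^(7 + 1) + 2·7^2 + 7 + 5 = 5764911; 5764911−1 = 5764910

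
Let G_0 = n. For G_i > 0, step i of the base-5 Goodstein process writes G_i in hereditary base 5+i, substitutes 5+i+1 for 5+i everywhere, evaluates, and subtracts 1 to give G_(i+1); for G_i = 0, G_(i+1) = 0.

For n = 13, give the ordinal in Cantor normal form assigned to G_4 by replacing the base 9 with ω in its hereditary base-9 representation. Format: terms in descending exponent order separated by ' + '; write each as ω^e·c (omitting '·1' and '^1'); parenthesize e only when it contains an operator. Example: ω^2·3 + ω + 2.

ω + 8

base 5: 13 = 2·5 + 3; at 6: 2·6 + 3 = 15; next = 14
base 6: 14 = 2·6 + 2; at 7: 2·7 + 2 = 16; next = 15
base 7: 15 = 2·7 + 1; at 8: 2·8 + 1 = 17; next = 16
base 8: 16 = 2·8; at 9: 2·9 = 18; next = 17
base 9: 17 = 9 + 8; at 10: 10 + 8 = 18; next = 17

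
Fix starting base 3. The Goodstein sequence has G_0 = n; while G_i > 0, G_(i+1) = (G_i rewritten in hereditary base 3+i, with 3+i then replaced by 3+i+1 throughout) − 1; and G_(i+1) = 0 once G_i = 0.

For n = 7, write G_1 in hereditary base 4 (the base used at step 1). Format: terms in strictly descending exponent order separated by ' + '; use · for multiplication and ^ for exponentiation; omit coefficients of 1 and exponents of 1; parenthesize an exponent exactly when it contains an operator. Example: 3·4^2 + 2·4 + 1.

2·4

base 3: 7 = 2·3 + 1; at 4: 2·4 + 1 = 9; next = 8
base 4: 8 = 2·4; at 5: 2·5 = 10; next = 9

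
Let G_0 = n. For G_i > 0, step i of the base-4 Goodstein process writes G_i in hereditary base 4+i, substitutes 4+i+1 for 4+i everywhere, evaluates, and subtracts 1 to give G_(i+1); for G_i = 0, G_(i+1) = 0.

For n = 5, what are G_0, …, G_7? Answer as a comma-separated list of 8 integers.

(0) 5|_4 = 4 + 1 ↦ 5 + 1|_5 = 6 ⇒ 5
(1) 5|_5 = 5 ↦ 6|_6 = 6 ⇒ 5
(2) 5|_6 = 5 ↦ 5|_7 = 5 ⇒ 4
(3) 4|_7 = 4 ↦ 4|_8 = 4 ⇒ 3
(4) 3|_8 = 3 ↦ 3|_9 = 3 ⇒ 2
(5) 2|_9 = 2 ↦ 2|_10 = 2 ⇒ 1
(6) 1|_10 = 1 ↦ 1|_11 = 1 ⇒ 0

5, 5, 5, 4, 3, 2, 1, 0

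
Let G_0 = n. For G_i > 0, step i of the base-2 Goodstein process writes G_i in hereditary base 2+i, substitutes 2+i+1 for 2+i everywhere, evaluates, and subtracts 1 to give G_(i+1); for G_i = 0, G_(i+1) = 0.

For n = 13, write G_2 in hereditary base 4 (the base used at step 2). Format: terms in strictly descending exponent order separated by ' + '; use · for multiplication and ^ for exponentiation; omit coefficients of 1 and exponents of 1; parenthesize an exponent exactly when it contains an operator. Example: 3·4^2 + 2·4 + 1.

i=0: 13 = 2^(2 + 1) + 2^2 + 1 (b=2); 2→3: 3^(3 + 1) + 3^3 + 1 = 109; 109−1 = 108
i=1: 108 = 3^(3 + 1) + 3^3 (b=3); 3→4: 4^(4 + 1) + 4^4 = 1280; 1280−1 = 1279
i=2: 1279 = 4^(4 + 1) + 3·4^3 + 3·4^2 + 3·4 + 3 (b=4); 4→5: 5^(5 + 1) + 3·5^3 + 3·5^2 + 3·5 + 3 = 16093; 16093−1 = 16092

4^(4 + 1) + 3·4^3 + 3·4^2 + 3·4 + 3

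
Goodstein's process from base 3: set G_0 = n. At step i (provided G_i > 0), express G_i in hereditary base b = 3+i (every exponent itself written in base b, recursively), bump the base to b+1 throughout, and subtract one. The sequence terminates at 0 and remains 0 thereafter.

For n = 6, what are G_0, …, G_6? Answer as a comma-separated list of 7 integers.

6, 7, 7, 7, 7, 7, 6

G_0=6  [base 3] 2·3  →[3↦4]→  2·4 = 8  −1 ⇒ G_1=7
G_1=7  [base 4] 4 + 3  →[4↦5]→  5 + 3 = 8  −1 ⇒ G_2=7
G_2=7  [base 5] 5 + 2  →[5↦6]→  6 + 2 = 8  −1 ⇒ G_3=7
G_3=7  [base 6] 6 + 1  →[6↦7]→  7 + 1 = 8  −1 ⇒ G_4=7
G_4=7  [base 7] 7  →[7↦8]→  8 = 8  −1 ⇒ G_5=7
G_5=7  [base 8] 7  →[8↦9]→  7 = 7  −1 ⇒ G_6=6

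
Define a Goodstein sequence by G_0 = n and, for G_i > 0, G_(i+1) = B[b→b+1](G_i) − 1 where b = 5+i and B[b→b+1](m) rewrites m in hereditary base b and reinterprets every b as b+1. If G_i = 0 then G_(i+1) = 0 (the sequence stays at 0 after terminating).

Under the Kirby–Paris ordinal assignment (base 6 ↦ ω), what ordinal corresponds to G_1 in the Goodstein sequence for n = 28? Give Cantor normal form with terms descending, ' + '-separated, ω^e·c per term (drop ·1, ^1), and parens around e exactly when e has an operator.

ω^2 + 2

base 5: 28 = 5^2 + 3; at 6: 6^2 + 3 = 39; next = 38
base 6: 38 = 6^2 + 2; at 7: 7^2 + 2 = 51; next = 50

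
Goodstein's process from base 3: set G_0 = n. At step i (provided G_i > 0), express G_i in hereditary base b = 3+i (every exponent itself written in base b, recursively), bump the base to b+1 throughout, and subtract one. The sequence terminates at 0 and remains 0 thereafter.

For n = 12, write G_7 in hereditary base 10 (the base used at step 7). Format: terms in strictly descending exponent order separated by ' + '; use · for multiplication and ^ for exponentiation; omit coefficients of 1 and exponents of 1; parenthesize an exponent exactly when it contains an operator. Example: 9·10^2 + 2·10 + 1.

7·10 + 5

[0] 12 ≡ 3^2 + 3 (base 3). Lift 4: 20. −1: 19.
[1] 19 ≡ 4^2 + 3 (base 4). Lift 5: 28. −1: 27.
[2] 27 ≡ 5^2 + 2 (base 5). Lift 6: 38. −1: 37.
[3] 37 ≡ 6^2 + 1 (base 6). Lift 7: 50. −1: 49.
[4] 49 ≡ 7^2 (base 7). Lift 8: 64. −1: 63.
[5] 63 ≡ 7·8 + 7 (base 8). Lift 9: 70. −1: 69.
[6] 69 ≡ 7·9 + 6 (base 9). Lift 10: 76. −1: 75.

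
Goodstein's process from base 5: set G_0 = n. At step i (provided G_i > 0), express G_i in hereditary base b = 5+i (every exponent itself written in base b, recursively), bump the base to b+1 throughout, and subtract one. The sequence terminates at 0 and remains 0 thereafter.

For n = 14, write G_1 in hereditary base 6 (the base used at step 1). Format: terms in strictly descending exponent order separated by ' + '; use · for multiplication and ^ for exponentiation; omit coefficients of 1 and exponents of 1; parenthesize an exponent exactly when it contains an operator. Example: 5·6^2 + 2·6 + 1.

G_0=14  [base 5] 2·5 + 4  →[5↦6]→  2·6 + 4 = 16  −1 ⇒ G_1=15
G_1=15  [base 6] 2·6 + 3  →[6↦7]→  2·7 + 3 = 17  −1 ⇒ G_2=16

2·6 + 3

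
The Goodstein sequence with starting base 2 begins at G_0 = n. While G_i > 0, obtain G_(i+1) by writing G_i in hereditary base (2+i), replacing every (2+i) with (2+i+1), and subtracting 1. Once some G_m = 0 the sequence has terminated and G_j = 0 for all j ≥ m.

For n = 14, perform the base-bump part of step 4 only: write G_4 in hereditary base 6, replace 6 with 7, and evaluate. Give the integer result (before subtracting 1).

i=0: 14 = 2^(2 + 1) + 2^2 + 2 (b=2); 2→3: 3^(3 + 1) + 3^3 + 3 = 111; 111−1 = 110
i=1: 110 = 3^(3 + 1) + 3^3 + 2 (b=3); 3→4: 4^(4 + 1) + 4^4 + 2 = 1282; 1282−1 = 1281
i=2: 1281 = 4^(4 + 1) + 4^4 + 1 (b=4); 4→5: 5^(5 + 1) + 5^5 + 1 = 18751; 18751−1 = 18750
i=3: 18750 = 5^(5 + 1) + 5^5 (b=5); 5→6: 6^(6 + 1) + 6^6 = 326592; 326592−1 = 326591
i=4: 326591 = 6^(6 + 1) + 5·6^5 + 5·6^4 + 5·6^3 + 5·6^2 + 5·6 + 5 (b=6); 6→7: 7^(7 + 1) + 5·7^5 + 5·7^4 + 5·7^3 + 5·7^2 + 5·7 + 5 = 5862841; 5862841−1 = 5862840

5862841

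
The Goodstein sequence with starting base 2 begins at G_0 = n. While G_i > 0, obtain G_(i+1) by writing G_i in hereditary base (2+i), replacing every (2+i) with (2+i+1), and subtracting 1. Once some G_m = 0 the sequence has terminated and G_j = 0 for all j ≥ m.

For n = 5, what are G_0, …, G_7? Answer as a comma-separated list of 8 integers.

5, 27, 255, 467, 775, 1197, 1751, 2454

i=0: 5 = 2^2 + 1 (b=2); 2→3: 3^3 + 1 = 28; 28−1 = 27
i=1: 27 = 3^3 (b=3); 3→4: 4^4 = 256; 256−1 = 255
i=2: 255 = 3·4^3 + 3·4^2 + 3·4 + 3 (b=4); 4→5: 3·5^3 + 3·5^2 + 3·5 + 3 = 468; 468−1 = 467
i=3: 467 = 3·5^3 + 3·5^2 + 3·5 + 2 (b=5); 5→6: 3·6^3 + 3·6^2 + 3·6 + 2 = 776; 776−1 = 775
i=4: 775 = 3·6^3 + 3·6^2 + 3·6 + 1 (b=6); 6→7: 3·7^3 + 3·7^2 + 3·7 + 1 = 1198; 1198−1 = 1197
i=5: 1197 = 3·7^3 + 3·7^2 + 3·7 (b=7); 7→8: 3·8^3 + 3·8^2 + 3·8 = 1752; 1752−1 = 1751
i=6: 1751 = 3·8^3 + 3·8^2 + 2·8 + 7 (b=8); 8→9: 3·9^3 + 3·9^2 + 2·9 + 7 = 2455; 2455−1 = 2454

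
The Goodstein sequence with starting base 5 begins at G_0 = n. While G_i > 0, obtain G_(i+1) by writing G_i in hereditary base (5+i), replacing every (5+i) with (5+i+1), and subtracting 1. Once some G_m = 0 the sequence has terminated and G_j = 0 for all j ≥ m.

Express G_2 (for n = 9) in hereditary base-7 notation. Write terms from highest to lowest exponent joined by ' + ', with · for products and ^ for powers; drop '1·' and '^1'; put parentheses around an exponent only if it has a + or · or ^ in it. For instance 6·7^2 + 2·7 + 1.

base 5: 9 = 5 + 4; at 6: 6 + 4 = 10; next = 9
base 6: 9 = 6 + 3; at 7: 7 + 3 = 10; next = 9

7 + 2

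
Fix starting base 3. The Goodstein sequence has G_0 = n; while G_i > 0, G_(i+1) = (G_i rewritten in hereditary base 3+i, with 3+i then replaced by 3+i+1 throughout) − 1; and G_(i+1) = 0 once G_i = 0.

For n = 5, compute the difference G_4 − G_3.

step 0: 5 = 3 + 2; sub 4 for 3: 4 + 2; = 6; G_1 = 6−1 = 5
step 1: 5 = 4 + 1; sub 5 for 4: 5 + 1; = 6; G_2 = 6−1 = 5
step 2: 5 = 5; sub 6 for 5: 6; = 6; G_3 = 6−1 = 5
step 3: 5 = 5; sub 7 for 6: 5; = 5; G_4 = 5−1 = 4

-1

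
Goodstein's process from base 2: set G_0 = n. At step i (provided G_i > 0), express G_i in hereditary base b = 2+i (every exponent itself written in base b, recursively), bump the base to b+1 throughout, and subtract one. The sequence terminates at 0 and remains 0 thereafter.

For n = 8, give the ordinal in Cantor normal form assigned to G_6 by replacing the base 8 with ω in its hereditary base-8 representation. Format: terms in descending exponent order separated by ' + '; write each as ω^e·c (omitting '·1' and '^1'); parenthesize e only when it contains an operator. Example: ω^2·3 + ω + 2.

ω^ω·2 + ω^2·2 + ω + 3

[0] 8 ≡ 2^(2 + 1) (base 2). Lift 3: 81. −1: 80.
[1] 80 ≡ 2·3^3 + 2·3^2 + 2·3 + 2 (base 3). Lift 4: 554. −1: 553.
[2] 553 ≡ 2·4^4 + 2·4^2 + 2·4 + 1 (base 4). Lift 5: 6311. −1: 6310.
[3] 6310 ≡ 2·5^5 + 2·5^2 + 2·5 (base 5). Lift 6: 93396. −1: 93395.
[4] 93395 ≡ 2·6^6 + 2·6^2 + 6 + 5 (base 6). Lift 7: 1647196. −1: 1647195.
[5] 1647195 ≡ 2·7^7 + 2·7^2 + 7 + 4 (base 7). Lift 8: 33554572. −1: 33554571.
[6] 33554571 ≡ 2·8^8 + 2·8^2 + 8 + 3 (base 8). Lift 9: 774841152. −1: 774841151.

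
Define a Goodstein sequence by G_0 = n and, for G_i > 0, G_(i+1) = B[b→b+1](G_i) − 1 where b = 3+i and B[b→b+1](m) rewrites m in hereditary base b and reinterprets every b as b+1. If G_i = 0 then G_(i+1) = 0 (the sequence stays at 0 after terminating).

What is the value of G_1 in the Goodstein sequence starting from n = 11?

step 0: 11 = 3^2 + 2; sub 4 for 3: 4^2 + 2; = 18; G_1 = 18−1 = 17
step 1: 17 = 4^2 + 1; sub 5 for 4: 5^2 + 1; = 26; G_2 = 26−1 = 25

17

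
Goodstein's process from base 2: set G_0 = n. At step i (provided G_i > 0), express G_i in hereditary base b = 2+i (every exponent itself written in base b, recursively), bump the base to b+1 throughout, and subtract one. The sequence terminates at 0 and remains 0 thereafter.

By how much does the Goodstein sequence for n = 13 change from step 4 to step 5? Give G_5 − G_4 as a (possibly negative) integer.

step 0: 13 = 2^(2 + 1) + 2^2 + 1; sub 3 for 2: 3^(3 + 1) + 3^3 + 1; = 109; G_1 = 109−1 = 108
step 1: 108 = 3^(3 + 1) + 3^3; sub 4 for 3: 4^(4 + 1) + 4^4; = 1280; G_2 = 1280−1 = 1279
step 2: 1279 = 4^(4 + 1) + 3·4^3 + 3·4^2 + 3·4 + 3; sub 5 for 4: 5^(5 + 1) + 3·5^3 + 3·5^2 + 3·5 + 3; = 16093; G_3 = 16093−1 = 16092
step 3: 16092 = 5^(5 + 1) + 3·5^3 + 3·5^2 + 3·5 + 2; sub 6 for 5: 6^(6 + 1) + 3·6^3 + 3·6^2 + 3·6 + 2; = 280712; G_4 = 280712−1 = 280711
step 4: 280711 = 6^(6 + 1) + 3·6^3 + 3·6^2 + 3·6 + 1; sub 7 for 6: 7^(7 + 1) + 3·7^3 + 3·7^2 + 3·7 + 1; = 5765999; G_5 = 5765999−1 = 5765998

5485287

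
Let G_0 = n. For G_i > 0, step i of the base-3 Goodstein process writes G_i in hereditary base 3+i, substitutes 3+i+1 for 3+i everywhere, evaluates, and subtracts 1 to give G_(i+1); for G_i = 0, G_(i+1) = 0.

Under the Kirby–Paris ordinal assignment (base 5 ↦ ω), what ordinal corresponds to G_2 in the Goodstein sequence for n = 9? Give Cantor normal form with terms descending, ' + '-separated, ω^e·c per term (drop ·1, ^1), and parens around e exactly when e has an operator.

G_0=9  [base 3] 3^2  →[3↦4]→  4^2 = 16  −1 ⇒ G_1=15
G_1=15  [base 4] 3·4 + 3  →[4↦5]→  3·5 + 3 = 18  −1 ⇒ G_2=17

ω·3 + 2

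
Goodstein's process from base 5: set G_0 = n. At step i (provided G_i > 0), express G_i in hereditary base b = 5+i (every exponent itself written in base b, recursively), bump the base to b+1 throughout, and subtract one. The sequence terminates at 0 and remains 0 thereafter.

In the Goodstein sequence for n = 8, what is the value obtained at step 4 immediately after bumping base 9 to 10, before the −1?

G_0 = 8. HB_5(8) = 5 + 3. Bump = 9. G_1 = 8.
G_1 = 8. HB_6(8) = 6 + 2. Bump = 9. G_2 = 8.
G_2 = 8. HB_7(8) = 7 + 1. Bump = 9. G_3 = 8.
G_3 = 8. HB_8(8) = 8. Bump = 9. G_4 = 8.
G_4 = 8. HB_9(8) = 8. Bump = 8. G_5 = 7.

8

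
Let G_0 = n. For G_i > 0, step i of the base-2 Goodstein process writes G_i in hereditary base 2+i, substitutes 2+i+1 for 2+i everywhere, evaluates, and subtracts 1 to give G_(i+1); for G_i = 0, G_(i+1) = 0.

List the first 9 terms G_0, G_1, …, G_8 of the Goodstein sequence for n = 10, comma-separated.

base 2: 10 = 2^(2 + 1) + 2; at 3: 3^(3 + 1) + 3 = 84; next = 83
base 3: 83 = 3^(3 + 1) + 2; at 4: 4^(4 + 1) + 2 = 1026; next = 1025
base 4: 1025 = 4^(4 + 1) + 1; at 5: 5^(5 + 1) + 1 = 15626; next = 15625
base 5: 15625 = 5^(5 + 1); at 6: 6^(6 + 1) = 279936; next = 279935
base 6: 279935 = 5·6^6 + 5·6^5 + 5·6^4 + 5·6^3 + 5·6^2 + 5·6 + 5; at 7: 5·7^7 + 5·7^5 + 5·7^4 + 5·7^3 + 5·7^2 + 5·7 + 5 = 4215755; next = 4215754
base 7: 4215754 = 5·7^7 + 5·7^5 + 5·7^4 + 5·7^3 + 5·7^2 + 5·7 + 4; at 8: 5·8^8 + 5·8^5 + 5·8^4 + 5·8^3 + 5·8^2 + 5·8 + 4 = 84073324; next = 84073323
base 8: 84073323 = 5·8^8 + 5·8^5 + 5·8^4 + 5·8^3 + 5·8^2 + 5·8 + 3; at 9: 5·9^9 + 5·9^5 + 5·9^4 + 5·9^3 + 5·9^2 + 5·9 + 3 = 1937434593; next = 1937434592
base 9: 1937434592 = 5·9^9 + 5·9^5 + 5·9^4 + 5·9^3 + 5·9^2 + 5·9 + 2; at 10: 5·10^10 + 5·10^5 + 5·10^4 + 5·10^3 + 5·10^2 + 5·10 + 2 = 50000555552; next = 50000555551

10, 83, 1025, 15625, 279935, 4215754, 84073323, 1937434592, 50000555551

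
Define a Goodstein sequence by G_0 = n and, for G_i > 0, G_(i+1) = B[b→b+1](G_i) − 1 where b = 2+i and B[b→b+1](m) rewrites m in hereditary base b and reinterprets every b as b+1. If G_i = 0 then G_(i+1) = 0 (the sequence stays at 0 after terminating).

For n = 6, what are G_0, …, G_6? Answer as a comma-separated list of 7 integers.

6, 29, 257, 3125, 46655, 98039, 187243

6 —HB2→ 2^2 + 2 —bump→ 3^3 + 3 = 30 —(−1)→ 29
29 —HB3→ 3^3 + 2 —bump→ 4^4 + 2 = 258 —(−1)→ 257
257 —HB4→ 4^4 + 1 —bump→ 5^5 + 1 = 3126 —(−1)→ 3125
3125 —HB5→ 5^5 —bump→ 6^6 = 46656 —(−1)→ 46655
46655 —HB6→ 5·6^5 + 5·6^4 + 5·6^3 + 5·6^2 + 5·6 + 5 —bump→ 5·7^5 + 5·7^4 + 5·7^3 + 5·7^2 + 5·7 + 5 = 98040 —(−1)→ 98039
98039 —HB7→ 5·7^5 + 5·7^4 + 5·7^3 + 5·7^2 + 5·7 + 4 —bump→ 5·8^5 + 5·8^4 + 5·8^3 + 5·8^2 + 5·8 + 4 = 187244 —(−1)→ 187243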